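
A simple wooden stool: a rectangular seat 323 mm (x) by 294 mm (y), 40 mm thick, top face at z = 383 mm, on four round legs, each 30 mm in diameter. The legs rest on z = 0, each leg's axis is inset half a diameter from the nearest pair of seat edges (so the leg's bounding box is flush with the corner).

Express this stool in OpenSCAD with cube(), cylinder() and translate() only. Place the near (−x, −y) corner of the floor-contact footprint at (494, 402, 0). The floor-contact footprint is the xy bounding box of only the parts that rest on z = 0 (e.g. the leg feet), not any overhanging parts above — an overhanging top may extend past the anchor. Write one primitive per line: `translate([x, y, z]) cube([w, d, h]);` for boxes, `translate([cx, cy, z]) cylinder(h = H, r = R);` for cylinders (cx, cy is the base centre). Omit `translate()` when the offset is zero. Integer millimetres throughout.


// leg_h = 383 - 40 = 343
translate([494, 402, 343]) cube([323, 294, 40]);
translate([509, 417, 0]) cylinder(h = 343, r = 15);
translate([802, 417, 0]) cylinder(h = 343, r = 15);
translate([509, 681, 0]) cylinder(h = 343, r = 15);
translate([802, 681, 0]) cylinder(h = 343, r = 15);


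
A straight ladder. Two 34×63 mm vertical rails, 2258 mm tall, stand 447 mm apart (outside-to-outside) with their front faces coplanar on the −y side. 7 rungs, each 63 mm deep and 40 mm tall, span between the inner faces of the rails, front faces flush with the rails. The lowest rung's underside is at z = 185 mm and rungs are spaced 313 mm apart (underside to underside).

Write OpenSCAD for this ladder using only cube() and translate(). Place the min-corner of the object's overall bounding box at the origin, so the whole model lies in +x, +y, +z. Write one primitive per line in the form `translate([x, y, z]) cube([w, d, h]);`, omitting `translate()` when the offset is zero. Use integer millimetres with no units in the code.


cube([34, 63, 2258]);
translate([413, 0, 0]) cube([34, 63, 2258]);
translate([34, 0, 185]) cube([379, 63, 40]);
translate([34, 0, 498]) cube([379, 63, 40]);
translate([34, 0, 811]) cube([379, 63, 40]);
translate([34, 0, 1124]) cube([379, 63, 40]);
translate([34, 0, 1437]) cube([379, 63, 40]);
translate([34, 0, 1750]) cube([379, 63, 40]);
translate([34, 0, 2063]) cube([379, 63, 40]);


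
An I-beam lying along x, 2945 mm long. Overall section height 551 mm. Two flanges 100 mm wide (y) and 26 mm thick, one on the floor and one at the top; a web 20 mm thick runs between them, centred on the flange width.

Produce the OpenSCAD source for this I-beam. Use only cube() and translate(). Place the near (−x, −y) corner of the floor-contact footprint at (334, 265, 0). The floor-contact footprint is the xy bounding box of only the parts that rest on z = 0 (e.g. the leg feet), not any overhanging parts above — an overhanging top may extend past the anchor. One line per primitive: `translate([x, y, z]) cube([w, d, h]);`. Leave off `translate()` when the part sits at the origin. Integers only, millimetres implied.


translate([334, 265, 0]) cube([2945, 100, 26]);
translate([334, 305, 26]) cube([2945, 20, 499]);
translate([334, 265, 525]) cube([2945, 100, 26]);


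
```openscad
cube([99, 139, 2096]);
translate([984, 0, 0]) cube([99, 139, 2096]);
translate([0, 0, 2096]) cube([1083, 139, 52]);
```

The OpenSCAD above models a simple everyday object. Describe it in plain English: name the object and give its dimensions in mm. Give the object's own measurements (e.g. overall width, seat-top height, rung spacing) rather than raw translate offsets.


A door frame. The clear opening is 885 mm wide and 2096 mm high. Two 99 mm wide jambs, 139 mm deep, stand either side of the opening from the floor to the top of the opening. A 52 mm thick head sits across the top of both jambs, spanning the full outside width of the frame.


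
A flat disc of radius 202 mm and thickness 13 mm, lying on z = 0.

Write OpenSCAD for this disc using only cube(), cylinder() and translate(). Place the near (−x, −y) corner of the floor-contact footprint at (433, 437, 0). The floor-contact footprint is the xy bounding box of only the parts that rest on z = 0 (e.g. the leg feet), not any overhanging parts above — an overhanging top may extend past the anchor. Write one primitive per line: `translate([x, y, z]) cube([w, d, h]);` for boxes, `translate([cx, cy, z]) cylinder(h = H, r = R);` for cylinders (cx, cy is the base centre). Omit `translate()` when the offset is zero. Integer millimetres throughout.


translate([635, 639, 0]) cylinder(h = 13, r = 202);


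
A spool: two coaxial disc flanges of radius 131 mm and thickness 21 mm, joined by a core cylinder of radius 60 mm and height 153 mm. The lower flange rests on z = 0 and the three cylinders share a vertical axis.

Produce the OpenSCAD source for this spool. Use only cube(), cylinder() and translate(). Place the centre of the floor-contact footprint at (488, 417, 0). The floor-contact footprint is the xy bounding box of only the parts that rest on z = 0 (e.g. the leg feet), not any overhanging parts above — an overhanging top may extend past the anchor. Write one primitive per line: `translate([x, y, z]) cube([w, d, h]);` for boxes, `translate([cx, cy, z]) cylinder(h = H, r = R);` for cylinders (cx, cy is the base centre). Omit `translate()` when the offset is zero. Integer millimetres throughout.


translate([488, 417, 0]) cylinder(h = 21, r = 131);
translate([488, 417, 21]) cylinder(h = 153, r = 60);
translate([488, 417, 174]) cylinder(h = 21, r = 131);


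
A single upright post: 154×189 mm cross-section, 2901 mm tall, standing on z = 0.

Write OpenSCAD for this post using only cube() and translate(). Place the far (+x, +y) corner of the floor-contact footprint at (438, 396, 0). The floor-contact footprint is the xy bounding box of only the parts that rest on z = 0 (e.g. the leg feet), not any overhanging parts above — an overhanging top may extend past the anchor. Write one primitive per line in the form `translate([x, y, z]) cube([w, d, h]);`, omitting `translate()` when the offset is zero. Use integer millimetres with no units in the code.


translate([284, 207, 0]) cube([154, 189, 2901]);


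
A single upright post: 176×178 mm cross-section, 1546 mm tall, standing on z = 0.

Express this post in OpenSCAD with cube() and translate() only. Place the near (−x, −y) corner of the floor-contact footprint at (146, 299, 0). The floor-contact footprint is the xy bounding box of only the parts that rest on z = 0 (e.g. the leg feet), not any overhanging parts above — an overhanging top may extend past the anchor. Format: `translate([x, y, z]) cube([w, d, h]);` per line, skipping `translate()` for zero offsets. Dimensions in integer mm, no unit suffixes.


translate([146, 299, 0]) cube([176, 178, 1546]);


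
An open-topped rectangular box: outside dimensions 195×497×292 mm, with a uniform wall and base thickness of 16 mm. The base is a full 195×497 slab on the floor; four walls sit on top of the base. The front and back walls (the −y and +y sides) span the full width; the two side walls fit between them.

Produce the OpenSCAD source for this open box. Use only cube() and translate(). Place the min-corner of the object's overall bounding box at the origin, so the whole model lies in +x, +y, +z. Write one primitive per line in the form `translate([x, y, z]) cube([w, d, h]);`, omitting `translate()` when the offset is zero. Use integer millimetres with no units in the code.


cube([195, 497, 16]);
translate([0, 0, 16]) cube([195, 16, 276]);
translate([0, 481, 16]) cube([195, 16, 276]);
translate([0, 16, 16]) cube([16, 465, 276]);
translate([179, 16, 16]) cube([16, 465, 276]);


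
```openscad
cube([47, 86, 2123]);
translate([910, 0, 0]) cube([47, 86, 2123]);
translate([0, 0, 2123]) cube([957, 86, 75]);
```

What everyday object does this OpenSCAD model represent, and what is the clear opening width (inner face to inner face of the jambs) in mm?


A door frame. The clear opening width is 863 mm.

Two 2123 mm tall posts with a header on top — a door frame. The left jamb is 47 mm wide at x = 0; the right jamb starts at x = 910. The clear opening is 910 − 47 = 863 mm.


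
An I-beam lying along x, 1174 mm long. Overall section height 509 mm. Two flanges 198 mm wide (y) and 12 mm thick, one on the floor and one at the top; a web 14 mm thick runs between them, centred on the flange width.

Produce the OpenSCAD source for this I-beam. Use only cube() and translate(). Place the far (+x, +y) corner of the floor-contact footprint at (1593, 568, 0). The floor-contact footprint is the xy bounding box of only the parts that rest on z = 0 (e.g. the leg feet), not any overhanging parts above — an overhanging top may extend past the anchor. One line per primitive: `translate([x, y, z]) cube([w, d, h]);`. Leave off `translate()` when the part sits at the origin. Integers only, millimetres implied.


translate([419, 370, 0]) cube([1174, 198, 12]);
translate([419, 462, 12]) cube([1174, 14, 485]);
translate([419, 370, 497]) cube([1174, 198, 12]);


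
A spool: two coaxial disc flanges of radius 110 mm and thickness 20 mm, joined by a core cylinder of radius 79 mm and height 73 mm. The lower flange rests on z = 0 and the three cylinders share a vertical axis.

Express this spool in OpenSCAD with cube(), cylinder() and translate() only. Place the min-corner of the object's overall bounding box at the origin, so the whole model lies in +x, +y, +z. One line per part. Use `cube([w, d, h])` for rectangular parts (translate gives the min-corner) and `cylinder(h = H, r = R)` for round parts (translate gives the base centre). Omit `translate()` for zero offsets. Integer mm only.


translate([110, 110, 0]) cylinder(h = 20, r = 110);
translate([110, 110, 20]) cylinder(h = 73, r = 79);
translate([110, 110, 93]) cylinder(h = 20, r = 110);


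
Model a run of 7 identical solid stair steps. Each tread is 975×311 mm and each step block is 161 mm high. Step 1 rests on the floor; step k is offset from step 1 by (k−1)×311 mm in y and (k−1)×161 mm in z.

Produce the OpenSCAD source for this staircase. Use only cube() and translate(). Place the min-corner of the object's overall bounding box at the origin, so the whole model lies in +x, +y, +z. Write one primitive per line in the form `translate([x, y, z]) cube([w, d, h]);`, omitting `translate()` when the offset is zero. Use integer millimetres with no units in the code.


cube([975, 311, 161]);
translate([0, 311, 161]) cube([975, 311, 161]);
translate([0, 622, 322]) cube([975, 311, 161]);
translate([0, 933, 483]) cube([975, 311, 161]);
translate([0, 1244, 644]) cube([975, 311, 161]);
translate([0, 1555, 805]) cube([975, 311, 161]);
translate([0, 1866, 966]) cube([975, 311, 161]);


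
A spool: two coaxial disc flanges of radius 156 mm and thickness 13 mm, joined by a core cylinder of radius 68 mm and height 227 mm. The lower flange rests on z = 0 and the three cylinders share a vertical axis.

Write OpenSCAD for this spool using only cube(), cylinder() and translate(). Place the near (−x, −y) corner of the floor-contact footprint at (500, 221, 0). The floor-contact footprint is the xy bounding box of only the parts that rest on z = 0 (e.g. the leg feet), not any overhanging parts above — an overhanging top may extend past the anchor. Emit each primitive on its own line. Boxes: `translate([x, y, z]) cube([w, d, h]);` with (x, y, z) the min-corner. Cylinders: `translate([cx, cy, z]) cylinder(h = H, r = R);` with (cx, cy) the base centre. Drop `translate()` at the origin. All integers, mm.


translate([656, 377, 0]) cylinder(h = 13, r = 156);
translate([656, 377, 13]) cylinder(h = 227, r = 68);
translate([656, 377, 240]) cylinder(h = 13, r = 156);


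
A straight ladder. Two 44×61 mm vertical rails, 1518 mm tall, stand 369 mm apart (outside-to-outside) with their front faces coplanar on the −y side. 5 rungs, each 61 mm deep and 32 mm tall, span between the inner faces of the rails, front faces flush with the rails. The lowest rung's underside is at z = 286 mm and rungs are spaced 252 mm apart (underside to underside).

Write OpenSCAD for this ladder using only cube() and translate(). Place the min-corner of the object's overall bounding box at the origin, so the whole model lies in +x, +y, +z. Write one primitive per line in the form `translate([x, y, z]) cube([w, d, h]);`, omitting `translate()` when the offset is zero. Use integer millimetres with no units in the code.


cube([44, 61, 1518]);
translate([325, 0, 0]) cube([44, 61, 1518]);
translate([44, 0, 286]) cube([281, 61, 32]);
translate([44, 0, 538]) cube([281, 61, 32]);
translate([44, 0, 790]) cube([281, 61, 32]);
translate([44, 0, 1042]) cube([281, 61, 32]);
translate([44, 0, 1294]) cube([281, 61, 32]);


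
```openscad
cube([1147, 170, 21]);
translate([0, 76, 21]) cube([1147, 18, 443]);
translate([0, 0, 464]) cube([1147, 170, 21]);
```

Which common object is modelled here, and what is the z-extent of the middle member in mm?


An I-beam. The web height is 443 mm.

Two wide flanges with a thin centred web — an I-beam. Overall 485 mm minus two 21 mm flanges gives a web of 485 − 2·21 = 443 mm.


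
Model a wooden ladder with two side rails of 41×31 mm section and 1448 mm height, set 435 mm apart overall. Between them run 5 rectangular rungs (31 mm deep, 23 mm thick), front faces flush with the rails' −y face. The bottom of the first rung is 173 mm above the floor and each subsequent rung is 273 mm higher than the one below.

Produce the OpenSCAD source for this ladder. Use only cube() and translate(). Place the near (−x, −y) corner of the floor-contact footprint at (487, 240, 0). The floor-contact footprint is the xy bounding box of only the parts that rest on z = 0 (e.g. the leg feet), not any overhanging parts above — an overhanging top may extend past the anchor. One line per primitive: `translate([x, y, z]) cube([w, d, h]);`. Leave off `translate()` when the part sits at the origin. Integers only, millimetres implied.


translate([487, 240, 0]) cube([41, 31, 1448]);
translate([881, 240, 0]) cube([41, 31, 1448]);
translate([528, 240, 173]) cube([353, 31, 23]);
translate([528, 240, 446]) cube([353, 31, 23]);
translate([528, 240, 719]) cube([353, 31, 23]);
translate([528, 240, 992]) cube([353, 31, 23]);
translate([528, 240, 1265]) cube([353, 31, 23]);


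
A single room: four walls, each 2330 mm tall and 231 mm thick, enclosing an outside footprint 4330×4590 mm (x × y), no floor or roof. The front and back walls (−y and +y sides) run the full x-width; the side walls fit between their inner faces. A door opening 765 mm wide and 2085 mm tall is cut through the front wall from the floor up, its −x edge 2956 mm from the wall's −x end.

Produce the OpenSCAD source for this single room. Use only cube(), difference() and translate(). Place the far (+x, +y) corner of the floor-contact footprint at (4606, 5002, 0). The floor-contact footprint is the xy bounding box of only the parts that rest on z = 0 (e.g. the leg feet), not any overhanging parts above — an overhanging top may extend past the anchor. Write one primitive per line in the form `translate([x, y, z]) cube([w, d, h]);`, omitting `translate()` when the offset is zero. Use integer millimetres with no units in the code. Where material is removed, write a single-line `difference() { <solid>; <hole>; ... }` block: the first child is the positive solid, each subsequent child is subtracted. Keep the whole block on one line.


difference() { translate([276, 412, 0]) cube([4330, 231, 2330]); translate([3232, 412, 0]) cube([765, 231, 2085]); }
translate([276, 4771, 0]) cube([4330, 231, 2330]);
translate([276, 643, 0]) cube([231, 4128, 2330]);
translate([4375, 643, 0]) cube([231, 4128, 2330]);


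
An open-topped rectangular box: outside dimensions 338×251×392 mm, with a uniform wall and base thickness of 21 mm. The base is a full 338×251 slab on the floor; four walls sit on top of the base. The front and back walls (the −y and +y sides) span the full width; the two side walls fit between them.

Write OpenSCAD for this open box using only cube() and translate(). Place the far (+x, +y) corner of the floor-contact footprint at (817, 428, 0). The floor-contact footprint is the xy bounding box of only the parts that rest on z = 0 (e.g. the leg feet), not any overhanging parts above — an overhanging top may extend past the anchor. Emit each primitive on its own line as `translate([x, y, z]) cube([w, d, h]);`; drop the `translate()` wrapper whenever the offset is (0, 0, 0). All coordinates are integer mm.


translate([479, 177, 0]) cube([338, 251, 21]);
translate([479, 177, 21]) cube([338, 21, 371]);
translate([479, 407, 21]) cube([338, 21, 371]);
translate([479, 198, 21]) cube([21, 209, 371]);
translate([796, 198, 21]) cube([21, 209, 371]);


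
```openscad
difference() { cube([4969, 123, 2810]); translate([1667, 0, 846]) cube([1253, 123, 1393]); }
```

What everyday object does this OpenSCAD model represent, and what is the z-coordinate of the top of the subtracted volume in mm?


A wall with a window opening. The window head height is 2239 mm.

A wall with a rectangular opening subtracted — a window. Sill at z = 846, opening 1393 mm tall, so the head is at 846 + 1393 = 2239 mm.


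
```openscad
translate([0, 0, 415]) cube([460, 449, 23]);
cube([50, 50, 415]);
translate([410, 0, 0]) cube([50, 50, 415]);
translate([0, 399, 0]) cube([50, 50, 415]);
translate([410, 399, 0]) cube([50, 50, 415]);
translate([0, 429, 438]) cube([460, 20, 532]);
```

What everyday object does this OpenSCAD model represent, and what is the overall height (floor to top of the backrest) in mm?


A chair. The overall height is 970 mm.

A slab on four corner posts with a tall panel at the back — a chair. The seat slab sits at z = 415 with thickness 23, and the 532 mm backrest starts at the seat top, so the overall height is 415 + 23 + 532 = 970 mm.


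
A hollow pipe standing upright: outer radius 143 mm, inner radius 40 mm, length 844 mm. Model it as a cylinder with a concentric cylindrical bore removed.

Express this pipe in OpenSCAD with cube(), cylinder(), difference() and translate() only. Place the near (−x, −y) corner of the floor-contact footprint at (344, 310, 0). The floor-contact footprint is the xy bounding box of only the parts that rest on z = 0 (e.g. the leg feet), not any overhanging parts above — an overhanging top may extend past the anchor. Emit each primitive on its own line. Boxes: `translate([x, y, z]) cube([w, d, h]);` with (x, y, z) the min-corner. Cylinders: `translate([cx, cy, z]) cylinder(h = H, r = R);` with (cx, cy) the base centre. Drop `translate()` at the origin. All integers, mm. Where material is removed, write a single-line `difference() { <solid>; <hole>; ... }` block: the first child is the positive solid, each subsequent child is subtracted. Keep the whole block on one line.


difference() { translate([487, 453, 0]) cylinder(h = 844, r = 143); translate([487, 453, 0]) cylinder(h = 844, r = 40); }


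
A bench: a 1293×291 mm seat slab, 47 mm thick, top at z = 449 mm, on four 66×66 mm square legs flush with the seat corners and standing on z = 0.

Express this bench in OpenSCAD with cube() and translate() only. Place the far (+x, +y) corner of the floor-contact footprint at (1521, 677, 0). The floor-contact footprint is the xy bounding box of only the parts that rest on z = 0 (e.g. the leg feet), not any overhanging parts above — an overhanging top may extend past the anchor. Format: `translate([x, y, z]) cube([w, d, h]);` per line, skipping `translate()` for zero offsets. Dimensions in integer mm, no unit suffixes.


// leg_h = 449 − 47 = 402
translate([228, 386, 402]) cube([1293, 291, 47]);
translate([228, 386, 0]) cube([66, 66, 402]);
translate([228, 611, 0]) cube([66, 66, 402]);
translate([1455, 386, 0]) cube([66, 66, 402]);
translate([1455, 611, 0]) cube([66, 66, 402]);


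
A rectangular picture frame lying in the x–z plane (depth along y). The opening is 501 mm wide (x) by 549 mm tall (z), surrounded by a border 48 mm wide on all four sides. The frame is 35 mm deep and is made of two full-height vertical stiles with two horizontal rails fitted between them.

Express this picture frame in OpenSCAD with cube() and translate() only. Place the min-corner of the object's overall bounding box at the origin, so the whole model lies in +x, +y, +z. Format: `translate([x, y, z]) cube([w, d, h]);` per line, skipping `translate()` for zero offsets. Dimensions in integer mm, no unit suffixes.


cube([48, 35, 645]);
translate([549, 0, 0]) cube([48, 35, 645]);
translate([48, 0, 0]) cube([501, 35, 48]);
translate([48, 0, 597]) cube([501, 35, 48]);


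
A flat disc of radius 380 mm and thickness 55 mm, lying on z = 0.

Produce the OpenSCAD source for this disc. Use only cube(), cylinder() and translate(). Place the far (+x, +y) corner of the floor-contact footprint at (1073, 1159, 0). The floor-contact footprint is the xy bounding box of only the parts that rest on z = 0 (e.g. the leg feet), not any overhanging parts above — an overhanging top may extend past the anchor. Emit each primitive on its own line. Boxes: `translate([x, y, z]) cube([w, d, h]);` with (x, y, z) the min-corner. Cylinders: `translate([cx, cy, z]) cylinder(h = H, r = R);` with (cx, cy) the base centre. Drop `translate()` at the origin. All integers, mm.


translate([693, 779, 0]) cylinder(h = 55, r = 380);


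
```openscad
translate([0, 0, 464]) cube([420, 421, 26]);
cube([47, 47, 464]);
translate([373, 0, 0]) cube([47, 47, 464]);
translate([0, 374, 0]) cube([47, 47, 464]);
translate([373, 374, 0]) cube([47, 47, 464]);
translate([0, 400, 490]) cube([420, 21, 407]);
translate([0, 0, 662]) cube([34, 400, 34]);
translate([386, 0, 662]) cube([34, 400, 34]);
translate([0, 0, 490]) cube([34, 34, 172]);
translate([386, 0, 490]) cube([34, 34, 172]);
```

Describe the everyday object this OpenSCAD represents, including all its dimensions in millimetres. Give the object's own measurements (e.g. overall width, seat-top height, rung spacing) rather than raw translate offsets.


A chair. The seat is a 420×421×26 mm slab with its top at z = 490 mm, on four 47×47 mm corner legs (flush with the seat edges, standing on z = 0). A flat backrest 21 mm thick, 407 mm tall, spans the full seat width and rises from the seat top along its +y edge, rear face flush with the rear of the seat. Two armrests of 34×34 mm section run along each side from the seat's front edge to the front of the backrest, top faces 206 mm above the seat top and outer faces flush with the seat's x-edges; a 34×34 mm post under the front of each armrest stands on the seat at the front corner.


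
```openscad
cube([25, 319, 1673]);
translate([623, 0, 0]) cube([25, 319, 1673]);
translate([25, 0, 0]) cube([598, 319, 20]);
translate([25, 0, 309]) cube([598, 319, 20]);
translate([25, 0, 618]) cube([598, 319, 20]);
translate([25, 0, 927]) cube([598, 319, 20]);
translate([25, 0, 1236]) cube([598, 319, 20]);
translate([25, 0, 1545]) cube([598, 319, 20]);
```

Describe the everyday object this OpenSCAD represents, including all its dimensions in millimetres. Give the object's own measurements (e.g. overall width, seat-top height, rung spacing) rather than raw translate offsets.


An open bookshelf. Two side panels, each 25 mm thick, 319 mm deep and 1673 mm tall, stand 648 mm apart (outside-to-outside). Between them sit 6 shelves, each 20 mm thick and 319 mm deep, spanning the full gap between the sides. The bottom shelf rests on the floor (its underside at z = 0) and the clear gap between one shelf's top and the next shelf's underside is 289 mm.


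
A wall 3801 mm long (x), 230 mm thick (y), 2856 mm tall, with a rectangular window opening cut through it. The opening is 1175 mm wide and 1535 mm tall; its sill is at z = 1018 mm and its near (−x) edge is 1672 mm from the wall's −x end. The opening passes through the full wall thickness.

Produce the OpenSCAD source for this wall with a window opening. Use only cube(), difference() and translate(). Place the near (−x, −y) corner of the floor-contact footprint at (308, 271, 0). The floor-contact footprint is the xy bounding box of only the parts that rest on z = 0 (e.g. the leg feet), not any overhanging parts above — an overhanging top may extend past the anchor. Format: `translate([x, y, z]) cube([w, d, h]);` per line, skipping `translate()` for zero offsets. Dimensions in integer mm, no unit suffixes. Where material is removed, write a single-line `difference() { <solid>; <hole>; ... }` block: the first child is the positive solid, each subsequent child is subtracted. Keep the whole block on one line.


difference() { translate([308, 271, 0]) cube([3801, 230, 2856]); translate([1980, 271, 1018]) cube([1175, 230, 1535]); }


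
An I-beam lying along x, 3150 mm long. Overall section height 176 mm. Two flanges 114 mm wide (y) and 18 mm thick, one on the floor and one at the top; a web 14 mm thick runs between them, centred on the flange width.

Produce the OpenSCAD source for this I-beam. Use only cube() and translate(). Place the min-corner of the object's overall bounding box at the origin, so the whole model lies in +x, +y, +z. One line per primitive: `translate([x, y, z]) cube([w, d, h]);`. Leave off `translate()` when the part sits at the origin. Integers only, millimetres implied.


cube([3150, 114, 18]);
translate([0, 50, 18]) cube([3150, 14, 140]);
translate([0, 0, 158]) cube([3150, 114, 18]);


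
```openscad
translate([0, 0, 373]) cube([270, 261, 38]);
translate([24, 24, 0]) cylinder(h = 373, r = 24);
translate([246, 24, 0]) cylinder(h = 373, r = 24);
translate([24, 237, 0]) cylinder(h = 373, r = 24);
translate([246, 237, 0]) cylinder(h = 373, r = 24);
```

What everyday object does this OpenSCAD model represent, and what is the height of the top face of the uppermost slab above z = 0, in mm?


A stool. The seat height is 411 mm.

A 270×261×38 slab at z = 373 on four corner cylinders — a stool. The seat top is 373 + 38 = 411 mm.


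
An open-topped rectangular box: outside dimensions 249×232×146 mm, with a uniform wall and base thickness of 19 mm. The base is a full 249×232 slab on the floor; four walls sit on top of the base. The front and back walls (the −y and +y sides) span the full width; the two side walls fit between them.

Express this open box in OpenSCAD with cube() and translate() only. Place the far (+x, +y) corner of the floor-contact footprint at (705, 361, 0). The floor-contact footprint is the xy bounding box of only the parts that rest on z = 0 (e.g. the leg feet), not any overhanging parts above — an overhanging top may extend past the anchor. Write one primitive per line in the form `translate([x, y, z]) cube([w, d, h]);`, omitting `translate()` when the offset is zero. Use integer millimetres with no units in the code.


translate([456, 129, 0]) cube([249, 232, 19]);
translate([456, 129, 19]) cube([249, 19, 127]);
translate([456, 342, 19]) cube([249, 19, 127]);
translate([456, 148, 19]) cube([19, 194, 127]);
translate([686, 148, 19]) cube([19, 194, 127]);


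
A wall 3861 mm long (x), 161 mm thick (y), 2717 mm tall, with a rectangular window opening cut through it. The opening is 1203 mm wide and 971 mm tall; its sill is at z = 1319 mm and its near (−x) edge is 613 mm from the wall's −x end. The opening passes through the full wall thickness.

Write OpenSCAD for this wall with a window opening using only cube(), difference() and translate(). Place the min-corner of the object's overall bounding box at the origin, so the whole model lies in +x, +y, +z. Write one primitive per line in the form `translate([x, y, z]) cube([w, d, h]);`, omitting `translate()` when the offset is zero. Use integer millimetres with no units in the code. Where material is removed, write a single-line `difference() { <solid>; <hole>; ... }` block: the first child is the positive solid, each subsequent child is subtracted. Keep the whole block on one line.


difference() { cube([3861, 161, 2717]); translate([613, 0, 1319]) cube([1203, 161, 971]); }


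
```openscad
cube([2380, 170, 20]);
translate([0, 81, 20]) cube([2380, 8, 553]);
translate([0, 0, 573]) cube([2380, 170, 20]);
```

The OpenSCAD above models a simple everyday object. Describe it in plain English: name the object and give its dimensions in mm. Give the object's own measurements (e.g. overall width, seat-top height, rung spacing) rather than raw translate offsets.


An I-beam lying along x, 2380 mm long. Overall section height 593 mm. Two flanges 170 mm wide (y) and 20 mm thick, one on the floor and one at the top; a web 8 mm thick runs between them, centred on the flange width.


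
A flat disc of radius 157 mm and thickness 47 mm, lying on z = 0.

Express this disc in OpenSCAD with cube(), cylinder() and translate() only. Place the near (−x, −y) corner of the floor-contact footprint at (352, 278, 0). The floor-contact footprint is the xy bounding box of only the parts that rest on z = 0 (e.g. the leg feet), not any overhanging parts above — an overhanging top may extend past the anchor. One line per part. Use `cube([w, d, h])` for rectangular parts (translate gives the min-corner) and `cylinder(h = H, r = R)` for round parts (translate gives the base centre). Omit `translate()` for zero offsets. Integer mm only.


translate([509, 435, 0]) cylinder(h = 47, r = 157);


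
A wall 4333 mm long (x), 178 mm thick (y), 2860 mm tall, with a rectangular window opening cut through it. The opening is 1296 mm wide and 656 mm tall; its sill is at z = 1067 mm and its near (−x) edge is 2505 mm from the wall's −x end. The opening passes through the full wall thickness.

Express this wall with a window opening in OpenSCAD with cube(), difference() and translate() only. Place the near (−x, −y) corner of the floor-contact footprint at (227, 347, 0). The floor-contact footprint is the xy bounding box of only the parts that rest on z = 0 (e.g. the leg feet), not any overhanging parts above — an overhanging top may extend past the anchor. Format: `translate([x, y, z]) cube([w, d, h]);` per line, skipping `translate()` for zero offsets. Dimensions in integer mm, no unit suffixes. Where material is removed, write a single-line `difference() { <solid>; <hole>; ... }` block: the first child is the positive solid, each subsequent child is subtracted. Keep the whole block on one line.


difference() { translate([227, 347, 0]) cube([4333, 178, 2860]); translate([2732, 347, 1067]) cube([1296, 178, 656]); }


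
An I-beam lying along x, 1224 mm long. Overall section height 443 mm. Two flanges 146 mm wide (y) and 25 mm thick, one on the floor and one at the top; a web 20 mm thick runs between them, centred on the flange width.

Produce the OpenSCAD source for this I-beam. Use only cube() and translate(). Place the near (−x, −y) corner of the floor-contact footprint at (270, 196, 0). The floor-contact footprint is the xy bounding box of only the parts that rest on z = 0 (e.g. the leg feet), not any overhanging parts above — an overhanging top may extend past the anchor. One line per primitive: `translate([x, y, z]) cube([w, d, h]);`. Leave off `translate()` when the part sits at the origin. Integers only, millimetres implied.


translate([270, 196, 0]) cube([1224, 146, 25]);
translate([270, 259, 25]) cube([1224, 20, 393]);
translate([270, 196, 418]) cube([1224, 146, 25]);


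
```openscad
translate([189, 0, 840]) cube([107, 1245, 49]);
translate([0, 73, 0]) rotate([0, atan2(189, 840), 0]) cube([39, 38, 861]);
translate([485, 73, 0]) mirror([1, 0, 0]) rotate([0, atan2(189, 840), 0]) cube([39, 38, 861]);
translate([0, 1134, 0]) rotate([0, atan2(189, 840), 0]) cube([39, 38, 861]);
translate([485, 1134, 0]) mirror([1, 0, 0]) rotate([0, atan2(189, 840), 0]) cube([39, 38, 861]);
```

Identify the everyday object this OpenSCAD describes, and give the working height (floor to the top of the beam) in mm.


A sawhorse. The overall height is 889 mm.

A beam across two mirrored pairs of raked legs — a sawhorse. The beam's underside is at z = 840 (matching the legs' vertical rise in atan2(189, 840)) and the beam is 49 mm tall, so its top is at 840 + 49 = 889 mm. The raked legs top out at the beam's underside, so that is the highest point.


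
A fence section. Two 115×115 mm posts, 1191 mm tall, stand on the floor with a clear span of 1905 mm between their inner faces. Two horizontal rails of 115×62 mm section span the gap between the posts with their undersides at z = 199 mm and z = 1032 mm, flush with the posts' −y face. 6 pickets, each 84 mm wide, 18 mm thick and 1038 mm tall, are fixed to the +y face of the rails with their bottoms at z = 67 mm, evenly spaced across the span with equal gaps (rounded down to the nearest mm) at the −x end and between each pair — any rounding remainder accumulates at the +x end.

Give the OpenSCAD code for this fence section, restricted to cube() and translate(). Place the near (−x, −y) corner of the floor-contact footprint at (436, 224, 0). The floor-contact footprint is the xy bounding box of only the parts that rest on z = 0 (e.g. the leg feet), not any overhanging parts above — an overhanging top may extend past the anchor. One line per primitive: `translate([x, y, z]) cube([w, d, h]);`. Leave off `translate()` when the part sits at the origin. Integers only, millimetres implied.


translate([436, 224, 0]) cube([115, 115, 1191]);
translate([2456, 224, 0]) cube([115, 115, 1191]);
translate([551, 224, 199]) cube([1905, 115, 62]);
translate([551, 224, 1032]) cube([1905, 115, 62]);
translate([751, 339, 67]) cube([84, 18, 1038]);
translate([1035, 339, 67]) cube([84, 18, 1038]);
translate([1319, 339, 67]) cube([84, 18, 1038]);
translate([1603, 339, 67]) cube([84, 18, 1038]);
translate([1887, 339, 67]) cube([84, 18, 1038]);
translate([2171, 339, 67]) cube([84, 18, 1038]);


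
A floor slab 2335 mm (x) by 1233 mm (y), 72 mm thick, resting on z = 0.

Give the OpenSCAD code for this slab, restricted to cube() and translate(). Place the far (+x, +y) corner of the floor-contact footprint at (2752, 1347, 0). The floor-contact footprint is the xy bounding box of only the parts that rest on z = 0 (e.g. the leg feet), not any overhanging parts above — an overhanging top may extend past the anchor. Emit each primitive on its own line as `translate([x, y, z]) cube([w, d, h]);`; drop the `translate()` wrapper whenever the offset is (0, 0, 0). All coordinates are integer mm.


translate([417, 114, 0]) cube([2335, 1233, 72]);


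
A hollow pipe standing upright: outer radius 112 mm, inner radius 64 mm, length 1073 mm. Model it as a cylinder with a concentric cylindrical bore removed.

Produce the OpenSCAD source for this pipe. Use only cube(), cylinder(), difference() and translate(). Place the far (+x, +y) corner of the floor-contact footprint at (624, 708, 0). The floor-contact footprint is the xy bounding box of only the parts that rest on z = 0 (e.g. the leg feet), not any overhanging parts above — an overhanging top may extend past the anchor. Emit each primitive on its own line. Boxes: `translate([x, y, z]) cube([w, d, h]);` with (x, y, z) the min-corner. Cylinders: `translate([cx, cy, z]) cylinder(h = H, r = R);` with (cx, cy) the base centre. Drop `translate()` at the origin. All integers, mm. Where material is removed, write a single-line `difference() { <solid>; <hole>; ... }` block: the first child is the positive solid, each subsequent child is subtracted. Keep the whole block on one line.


difference() { translate([512, 596, 0]) cylinder(h = 1073, r = 112); translate([512, 596, 0]) cylinder(h = 1073, r = 64); }


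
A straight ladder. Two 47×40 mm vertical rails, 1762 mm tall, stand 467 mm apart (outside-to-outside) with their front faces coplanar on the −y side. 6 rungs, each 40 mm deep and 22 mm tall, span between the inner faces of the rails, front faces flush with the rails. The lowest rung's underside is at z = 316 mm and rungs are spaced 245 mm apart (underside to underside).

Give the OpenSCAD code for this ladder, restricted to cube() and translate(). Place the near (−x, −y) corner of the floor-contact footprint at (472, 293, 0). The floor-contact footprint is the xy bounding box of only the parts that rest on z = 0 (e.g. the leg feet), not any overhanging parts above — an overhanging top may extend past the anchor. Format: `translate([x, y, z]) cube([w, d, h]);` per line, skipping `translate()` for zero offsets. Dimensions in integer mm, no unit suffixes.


translate([472, 293, 0]) cube([47, 40, 1762]);
translate([892, 293, 0]) cube([47, 40, 1762]);
translate([519, 293, 316]) cube([373, 40, 22]);
translate([519, 293, 561]) cube([373, 40, 22]);
translate([519, 293, 806]) cube([373, 40, 22]);
translate([519, 293, 1051]) cube([373, 40, 22]);
translate([519, 293, 1296]) cube([373, 40, 22]);
translate([519, 293, 1541]) cube([373, 40, 22]);


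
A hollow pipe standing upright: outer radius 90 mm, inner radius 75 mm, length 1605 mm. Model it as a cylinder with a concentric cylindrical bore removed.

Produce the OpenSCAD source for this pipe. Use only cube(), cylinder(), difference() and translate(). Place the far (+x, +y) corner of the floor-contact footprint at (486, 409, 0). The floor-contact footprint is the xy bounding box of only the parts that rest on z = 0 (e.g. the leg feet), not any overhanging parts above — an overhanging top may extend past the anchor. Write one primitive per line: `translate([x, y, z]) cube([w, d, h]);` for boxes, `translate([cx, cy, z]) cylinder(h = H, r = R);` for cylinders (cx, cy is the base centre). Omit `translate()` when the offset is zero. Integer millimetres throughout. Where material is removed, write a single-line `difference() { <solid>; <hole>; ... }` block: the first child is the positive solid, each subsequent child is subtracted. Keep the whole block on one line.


difference() { translate([396, 319, 0]) cylinder(h = 1605, r = 90); translate([396, 319, 0]) cylinder(h = 1605, r = 75); }


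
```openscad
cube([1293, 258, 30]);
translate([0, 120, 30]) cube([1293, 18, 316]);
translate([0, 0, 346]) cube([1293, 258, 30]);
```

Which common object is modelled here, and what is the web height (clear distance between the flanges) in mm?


An I-beam. The web height is 316 mm.

Two wide flanges with a thin centred web — an I-beam. Overall 376 mm minus two 30 mm flanges gives a web of 376 − 2·30 = 316 mm.


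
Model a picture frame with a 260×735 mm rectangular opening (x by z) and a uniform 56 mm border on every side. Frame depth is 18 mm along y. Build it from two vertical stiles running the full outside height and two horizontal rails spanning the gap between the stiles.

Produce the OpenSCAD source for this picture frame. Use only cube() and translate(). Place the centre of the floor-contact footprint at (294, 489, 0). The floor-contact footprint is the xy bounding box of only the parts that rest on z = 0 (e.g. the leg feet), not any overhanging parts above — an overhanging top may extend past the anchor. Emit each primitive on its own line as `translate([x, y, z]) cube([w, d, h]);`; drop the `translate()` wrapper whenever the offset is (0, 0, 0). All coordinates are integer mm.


translate([108, 480, 0]) cube([56, 18, 847]);
translate([424, 480, 0]) cube([56, 18, 847]);
translate([164, 480, 0]) cube([260, 18, 56]);
translate([164, 480, 791]) cube([260, 18, 56]);


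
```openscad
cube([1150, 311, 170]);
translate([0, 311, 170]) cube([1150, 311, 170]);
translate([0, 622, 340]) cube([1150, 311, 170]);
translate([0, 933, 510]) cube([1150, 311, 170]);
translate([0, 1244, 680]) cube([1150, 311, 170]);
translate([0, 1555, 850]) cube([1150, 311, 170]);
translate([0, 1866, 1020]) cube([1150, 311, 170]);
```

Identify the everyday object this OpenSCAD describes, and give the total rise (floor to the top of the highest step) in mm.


A staircase. The total rise is 1190 mm.

7 identical blocks, each offset up and back from the previous — a staircase. Each step is 170 mm tall and there are 7 of them, so the total rise is 7 × 170 = 1190 mm.


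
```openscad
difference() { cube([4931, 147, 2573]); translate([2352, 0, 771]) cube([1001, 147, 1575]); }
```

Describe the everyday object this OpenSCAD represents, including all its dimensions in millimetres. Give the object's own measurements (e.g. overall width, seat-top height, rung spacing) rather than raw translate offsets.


A wall 4931 mm long (x), 147 mm thick (y), 2573 mm tall, with a rectangular window opening cut through it. The opening is 1001 mm wide and 1575 mm tall; its sill is at z = 771 mm and its near (−x) edge is 2352 mm from the wall's −x end. The opening passes through the full wall thickness.
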